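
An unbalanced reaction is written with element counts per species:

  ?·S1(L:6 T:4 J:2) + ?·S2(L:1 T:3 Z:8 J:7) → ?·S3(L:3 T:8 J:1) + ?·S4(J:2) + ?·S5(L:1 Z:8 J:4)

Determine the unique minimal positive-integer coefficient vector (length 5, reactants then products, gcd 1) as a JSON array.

Coefficients: [1, 4, 2, 6, 4]

L: 1·6+4·1 = 10 | 2·3+6·0+4·1 = 10
T: 1·4+4·3 = 16 | 2·8+6·0+4·0 = 16
Z: 1·0+4·8 = 32 | 2·0+6·0+4·8 = 32
J: 1·2+4·7 = 30 | 2·1+6·2+4·4 = 30
gcd(1,4,2,6,4) = 1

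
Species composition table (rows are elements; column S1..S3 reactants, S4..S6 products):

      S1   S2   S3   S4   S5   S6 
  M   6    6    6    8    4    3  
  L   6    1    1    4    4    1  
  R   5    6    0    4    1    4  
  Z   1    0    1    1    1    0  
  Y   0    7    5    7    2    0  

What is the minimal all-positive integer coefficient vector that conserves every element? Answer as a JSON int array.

Coefficients: [5, 2, 2, 2, 5, 6]

M: 5·6+2·6+2·6 = 54 | 2·8+5·4+6·3 = 54
L: 5·6+2·1+2·1 = 34 | 2·4+5·4+6·1 = 34
R: 5·5+2·6+2·0 = 37 | 2·4+5·1+6·4 = 37
Z: 5·1+2·0+2·1 = 7 | 2·1+5·1+6·0 = 7
Y: 5·0+2·7+2·5 = 24 | 2·7+5·2+6·0 = 24
gcd(5,2,2,2,5,6) = 1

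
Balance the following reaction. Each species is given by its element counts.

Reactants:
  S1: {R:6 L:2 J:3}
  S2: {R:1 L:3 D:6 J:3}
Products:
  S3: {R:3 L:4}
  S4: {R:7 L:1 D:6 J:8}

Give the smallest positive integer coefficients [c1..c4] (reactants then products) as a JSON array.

Coefficients: [5, 3, 4, 3]

R: 5·6+3·1 = 33 | 4·3+3·7 = 33
L: 5·2+3·3 = 19 | 4·4+3·1 = 19
D: 5·0+3·6 = 18 | 4·0+3·6 = 18
J: 5·3+3·3 = 24 | 4·0+3·8 = 24
gcd(5,3,4,3) = 1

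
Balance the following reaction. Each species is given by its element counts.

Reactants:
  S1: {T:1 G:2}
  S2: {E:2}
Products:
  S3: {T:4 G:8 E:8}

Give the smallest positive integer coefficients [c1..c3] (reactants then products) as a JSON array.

Coefficients: [4, 4, 1]

T: 4·1+4·0 = 4 | 1·4 = 4
G: 4·2+4·0 = 8 | 1·8 = 8
E: 4·0+4·2 = 8 | 1·8 = 8
gcd(4,4,1) = 1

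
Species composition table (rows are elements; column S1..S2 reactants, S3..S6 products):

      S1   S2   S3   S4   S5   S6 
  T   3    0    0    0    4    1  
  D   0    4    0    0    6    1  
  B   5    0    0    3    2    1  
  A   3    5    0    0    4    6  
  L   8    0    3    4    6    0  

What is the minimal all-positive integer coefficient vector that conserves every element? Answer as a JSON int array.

T: 6·3+6·0 = 18 | 2·0+6·0+3·4+6·1 = 18
D: 6·0+6·4 = 24 | 2·0+6·0+3·6+6·1 = 24
B: 6·5+6·0 = 30 | 2·0+6·3+3·2+6·1 = 30
A: 6·3+6·5 = 48 | 2·0+6·0+3·4+6·6 = 48
L: 6·8+6·0 = 48 | 2·3+6·4+3·6+6·0 = 48
gcd(6,6,2,6,3,6) = 1

Coefficients: [6, 6, 2, 6, 3, 6]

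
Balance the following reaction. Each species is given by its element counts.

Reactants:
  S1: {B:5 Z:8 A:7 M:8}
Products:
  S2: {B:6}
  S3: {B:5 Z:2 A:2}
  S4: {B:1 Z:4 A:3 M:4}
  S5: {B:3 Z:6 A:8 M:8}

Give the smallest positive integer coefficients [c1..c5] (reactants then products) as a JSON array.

Coefficients: [4, 1, 1, 6, 1]

B: 4·5 = 20 | 1·6+1·5+6·1+1·3 = 20
Z: 4·8 = 32 | 1·0+1·2+6·4+1·6 = 32
A: 4·7 = 28 | 1·0+1·2+6·3+1·8 = 28
M: 4·8 = 32 | 1·0+1·0+6·4+1·8 = 32
gcd(4,1,1,6,1) = 1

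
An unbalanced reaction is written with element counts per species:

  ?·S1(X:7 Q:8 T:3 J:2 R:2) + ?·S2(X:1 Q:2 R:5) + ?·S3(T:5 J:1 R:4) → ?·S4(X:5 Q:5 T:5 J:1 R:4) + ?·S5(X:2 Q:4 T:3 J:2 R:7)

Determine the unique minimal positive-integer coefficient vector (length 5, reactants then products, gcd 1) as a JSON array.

Coefficients: [5, 5, 6, 6, 5]

X: 5·7+5·1+6·0 = 40 | 6·5+5·2 = 40
Q: 5·8+5·2+6·0 = 50 | 6·5+5·4 = 50
T: 5·3+5·0+6·5 = 45 | 6·5+5·3 = 45
J: 5·2+5·0+6·1 = 16 | 6·1+5·2 = 16
R: 5·2+5·5+6·4 = 59 | 6·4+5·7 = 59
gcd(5,5,6,6,5) = 1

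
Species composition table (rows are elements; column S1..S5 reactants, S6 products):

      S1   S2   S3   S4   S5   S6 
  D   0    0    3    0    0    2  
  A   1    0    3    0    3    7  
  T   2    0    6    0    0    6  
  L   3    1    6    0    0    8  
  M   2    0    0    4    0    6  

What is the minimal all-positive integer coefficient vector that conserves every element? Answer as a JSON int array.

D: 3·0+3·0+2·3+3·0+4·0 = 6 | 3·2 = 6
A: 3·1+3·0+2·3+3·0+4·3 = 21 | 3·7 = 21
T: 3·2+3·0+2·6+3·0+4·0 = 18 | 3·6 = 18
L: 3·3+3·1+2·6+3·0+4·0 = 24 | 3·8 = 24
M: 3·2+3·0+2·0+3·4+4·0 = 18 | 3·6 = 18
gcd(3,3,2,3,4,3) = 1

Coefficients: [3, 3, 2, 3, 4, 3]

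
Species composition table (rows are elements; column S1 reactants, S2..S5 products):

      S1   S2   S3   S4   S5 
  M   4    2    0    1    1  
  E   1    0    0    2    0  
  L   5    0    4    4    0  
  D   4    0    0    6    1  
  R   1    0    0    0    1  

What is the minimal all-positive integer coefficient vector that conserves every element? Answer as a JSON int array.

M: 4·4 = 16 | 5·2+3·0+2·1+4·1 = 16
E: 4·1 = 4 | 5·0+3·0+2·2+4·0 = 4
L: 4·5 = 20 | 5·0+3·4+2·4+4·0 = 20
D: 4·4 = 16 | 5·0+3·0+2·6+4·1 = 16
R: 4·1 = 4 | 5·0+3·0+2·0+4·1 = 4
gcd(4,5,3,2,4) = 1

Coefficients: [4, 5, 3, 2, 4]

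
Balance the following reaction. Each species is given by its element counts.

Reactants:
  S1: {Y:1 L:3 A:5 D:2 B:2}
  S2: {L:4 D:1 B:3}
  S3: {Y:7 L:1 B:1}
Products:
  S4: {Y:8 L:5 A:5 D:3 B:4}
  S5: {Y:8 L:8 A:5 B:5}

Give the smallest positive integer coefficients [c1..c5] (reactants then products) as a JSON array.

Coefficients: [5, 2, 5, 4, 1]

Y: 5·1+2·0+5·7 = 40 | 4·8+1·8 = 40
L: 5·3+2·4+5·1 = 28 | 4·5+1·8 = 28
A: 5·5+2·0+5·0 = 25 | 4·5+1·5 = 25
D: 5·2+2·1+5·0 = 12 | 4·3+1·0 = 12
B: 5·2+2·3+5·1 = 21 | 4·4+1·5 = 21
gcd(5,2,5,4,1) = 1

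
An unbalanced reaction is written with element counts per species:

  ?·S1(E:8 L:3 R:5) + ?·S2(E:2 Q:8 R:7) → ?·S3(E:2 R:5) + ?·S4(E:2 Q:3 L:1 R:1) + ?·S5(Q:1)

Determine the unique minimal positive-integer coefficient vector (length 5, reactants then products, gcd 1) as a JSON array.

E: 2·8+3·2 = 22 | 5·2+6·2+6·0 = 22
Q: 2·0+3·8 = 24 | 5·0+6·3+6·1 = 24
L: 2·3+3·0 = 6 | 5·0+6·1+6·0 = 6
R: 2·5+3·7 = 31 | 5·5+6·1+6·0 = 31
gcd(2,3,5,6,6) = 1

Coefficients: [2, 3, 5, 6, 6]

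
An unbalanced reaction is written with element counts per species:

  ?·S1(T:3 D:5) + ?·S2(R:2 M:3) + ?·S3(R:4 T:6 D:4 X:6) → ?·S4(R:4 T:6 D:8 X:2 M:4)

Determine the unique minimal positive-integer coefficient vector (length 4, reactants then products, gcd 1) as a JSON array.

R: 4·0+4·2+1·4 = 12 | 3·4 = 12
T: 4·3+4·0+1·6 = 18 | 3·6 = 18
D: 4·5+4·0+1·4 = 24 | 3·8 = 24
X: 4·0+4·0+1·6 = 6 | 3·2 = 6
M: 4·0+4·3+1·0 = 12 | 3·4 = 12
gcd(4,4,1,3) = 1

Coefficients: [4, 4, 1, 3]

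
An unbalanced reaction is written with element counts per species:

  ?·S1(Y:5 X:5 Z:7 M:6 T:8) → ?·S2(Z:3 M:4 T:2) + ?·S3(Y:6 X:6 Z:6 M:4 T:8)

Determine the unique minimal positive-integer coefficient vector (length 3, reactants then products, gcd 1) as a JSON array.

Y: 6·5 = 30 | 4·0+5·6 = 30
X: 6·5 = 30 | 4·0+5·6 = 30
Z: 6·7 = 42 | 4·3+5·6 = 42
M: 6·6 = 36 | 4·4+5·4 = 36
T: 6·8 = 48 | 4·2+5·8 = 48
gcd(6,4,5) = 1

Coefficients: [6, 4, 5]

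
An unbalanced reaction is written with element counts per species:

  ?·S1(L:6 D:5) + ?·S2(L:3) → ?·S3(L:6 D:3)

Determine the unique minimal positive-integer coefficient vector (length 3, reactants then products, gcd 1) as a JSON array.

L: 3·6+4·3 = 30 | 5·6 = 30
D: 3·5+4·0 = 15 | 5·3 = 15
gcd(3,4,5) = 1

Coefficients: [3, 4, 5]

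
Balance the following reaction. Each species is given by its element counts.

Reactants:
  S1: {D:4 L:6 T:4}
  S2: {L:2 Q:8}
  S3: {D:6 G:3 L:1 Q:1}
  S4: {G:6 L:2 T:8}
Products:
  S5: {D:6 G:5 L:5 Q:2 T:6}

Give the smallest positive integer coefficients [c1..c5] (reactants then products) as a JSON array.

Coefficients: [3, 1, 4, 3, 6]

D: 3·4+1·0+4·6+3·0 = 36 | 6·6 = 36
G: 3·0+1·0+4·3+3·6 = 30 | 6·5 = 30
L: 3·6+1·2+4·1+3·2 = 30 | 6·5 = 30
Q: 3·0+1·8+4·1+3·0 = 12 | 6·2 = 12
T: 3·4+1·0+4·0+3·8 = 36 | 6·6 = 36
gcd(3,1,4,3,6) = 1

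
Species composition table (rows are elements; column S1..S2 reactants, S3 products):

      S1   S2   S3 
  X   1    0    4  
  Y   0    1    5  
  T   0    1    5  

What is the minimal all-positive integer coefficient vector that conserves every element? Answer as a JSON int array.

Coefficients: [4, 5, 1]

X: 4·1+5·0 = 4 | 1·4 = 4
Y: 4·0+5·1 = 5 | 1·5 = 5
T: 4·0+5·1 = 5 | 1·5 = 5
gcd(4,5,1) = 1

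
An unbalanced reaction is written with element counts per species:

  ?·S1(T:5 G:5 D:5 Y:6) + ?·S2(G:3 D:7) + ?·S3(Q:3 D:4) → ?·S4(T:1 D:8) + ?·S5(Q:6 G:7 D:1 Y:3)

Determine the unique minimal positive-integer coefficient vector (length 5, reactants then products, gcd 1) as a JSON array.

Coefficients: [1, 3, 4, 5, 2]

T: 1·5+3·0+4·0 = 5 | 5·1+2·0 = 5
Q: 1·0+3·0+4·3 = 12 | 5·0+2·6 = 12
G: 1·5+3·3+4·0 = 14 | 5·0+2·7 = 14
D: 1·5+3·7+4·4 = 42 | 5·8+2·1 = 42
Y: 1·6+3·0+4·0 = 6 | 5·0+2·3 = 6
gcd(1,3,4,5,2) = 1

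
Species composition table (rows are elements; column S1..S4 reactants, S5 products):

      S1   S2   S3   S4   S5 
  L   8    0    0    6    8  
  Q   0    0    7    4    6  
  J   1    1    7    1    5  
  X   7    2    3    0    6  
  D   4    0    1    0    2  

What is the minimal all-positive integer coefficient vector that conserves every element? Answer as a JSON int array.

Coefficients: [2, 5, 2, 4, 5]

L: 2·8+5·0+2·0+4·6 = 40 | 5·8 = 40
Q: 2·0+5·0+2·7+4·4 = 30 | 5·6 = 30
J: 2·1+5·1+2·7+4·1 = 25 | 5·5 = 25
X: 2·7+5·2+2·3+4·0 = 30 | 5·6 = 30
D: 2·4+5·0+2·1+4·0 = 10 | 5·2 = 10
gcd(2,5,2,4,5) = 1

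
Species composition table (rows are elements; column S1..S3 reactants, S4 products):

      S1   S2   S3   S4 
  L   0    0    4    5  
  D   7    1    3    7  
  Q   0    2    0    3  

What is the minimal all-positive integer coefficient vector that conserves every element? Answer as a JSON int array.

L: 1·0+6·0+5·4 = 20 | 4·5 = 20
D: 1·7+6·1+5·3 = 28 | 4·7 = 28
Q: 1·0+6·2+5·0 = 12 | 4·3 = 12
gcd(1,6,5,4) = 1

Coefficients: [1, 6, 5, 4]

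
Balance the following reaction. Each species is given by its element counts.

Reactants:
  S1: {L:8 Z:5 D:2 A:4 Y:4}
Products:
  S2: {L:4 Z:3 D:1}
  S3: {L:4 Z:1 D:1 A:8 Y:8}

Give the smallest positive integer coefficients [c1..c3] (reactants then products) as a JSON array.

L: 2·8 = 16 | 3·4+1·4 = 16
Z: 2·5 = 10 | 3·3+1·1 = 10
D: 2·2 = 4 | 3·1+1·1 = 4
A: 2·4 = 8 | 3·0+1·8 = 8
Y: 2·4 = 8 | 3·0+1·8 = 8
gcd(2,3,1) = 1

Coefficients: [2, 3, 1]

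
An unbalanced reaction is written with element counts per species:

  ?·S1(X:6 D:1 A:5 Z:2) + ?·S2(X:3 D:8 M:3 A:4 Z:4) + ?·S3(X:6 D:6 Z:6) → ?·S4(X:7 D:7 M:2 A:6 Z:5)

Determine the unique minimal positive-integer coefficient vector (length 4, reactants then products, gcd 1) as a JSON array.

X: 4·6+4·3+1·6 = 42 | 6·7 = 42
D: 4·1+4·8+1·6 = 42 | 6·7 = 42
M: 4·0+4·3+1·0 = 12 | 6·2 = 12
A: 4·5+4·4+1·0 = 36 | 6·6 = 36
Z: 4·2+4·4+1·6 = 30 | 6·5 = 30
gcd(4,4,1,6) = 1

Coefficients: [4, 4, 1, 6]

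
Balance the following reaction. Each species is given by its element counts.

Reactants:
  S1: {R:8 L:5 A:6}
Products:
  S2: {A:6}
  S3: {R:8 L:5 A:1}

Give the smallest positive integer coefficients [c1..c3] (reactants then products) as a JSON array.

Coefficients: [6, 5, 6]

R: 6·8 = 48 | 5·0+6·8 = 48
L: 6·5 = 30 | 5·0+6·5 = 30
A: 6·6 = 36 | 5·6+6·1 = 36
gcd(6,5,6) = 1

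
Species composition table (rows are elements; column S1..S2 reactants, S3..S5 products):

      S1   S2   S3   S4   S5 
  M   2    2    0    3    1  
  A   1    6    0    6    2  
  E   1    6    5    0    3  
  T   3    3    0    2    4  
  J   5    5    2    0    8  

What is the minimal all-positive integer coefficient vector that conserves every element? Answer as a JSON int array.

Coefficients: [4, 6, 5, 5, 5]

M: 4·2+6·2 = 20 | 5·0+5·3+5·1 = 20
A: 4·1+6·6 = 40 | 5·0+5·6+5·2 = 40
E: 4·1+6·6 = 40 | 5·5+5·0+5·3 = 40
T: 4·3+6·3 = 30 | 5·0+5·2+5·4 = 30
J: 4·5+6·5 = 50 | 5·2+5·0+5·8 = 50
gcd(4,6,5,5,5) = 1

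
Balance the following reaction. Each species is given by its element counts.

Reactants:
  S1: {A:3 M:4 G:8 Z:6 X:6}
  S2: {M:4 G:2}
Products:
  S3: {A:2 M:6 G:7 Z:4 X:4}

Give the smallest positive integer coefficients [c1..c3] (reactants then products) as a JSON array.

A: 4·3+5·0 = 12 | 6·2 = 12
M: 4·4+5·4 = 36 | 6·6 = 36
G: 4·8+5·2 = 42 | 6·7 = 42
Z: 4·6+5·0 = 24 | 6·4 = 24
X: 4·6+5·0 = 24 | 6·4 = 24
gcd(4,5,6) = 1

Coefficients: [4, 5, 6]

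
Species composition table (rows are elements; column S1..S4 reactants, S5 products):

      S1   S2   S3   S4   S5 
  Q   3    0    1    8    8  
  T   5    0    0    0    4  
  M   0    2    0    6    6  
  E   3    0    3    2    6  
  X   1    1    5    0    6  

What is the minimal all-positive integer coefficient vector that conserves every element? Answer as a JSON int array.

Coefficients: [4, 6, 4, 3, 5]

Q: 4·3+6·0+4·1+3·8 = 40 | 5·8 = 40
T: 4·5+6·0+4·0+3·0 = 20 | 5·4 = 20
M: 4·0+6·2+4·0+3·6 = 30 | 5·6 = 30
E: 4·3+6·0+4·3+3·2 = 30 | 5·6 = 30
X: 4·1+6·1+4·5+3·0 = 30 | 5·6 = 30
gcd(4,6,4,3,5) = 1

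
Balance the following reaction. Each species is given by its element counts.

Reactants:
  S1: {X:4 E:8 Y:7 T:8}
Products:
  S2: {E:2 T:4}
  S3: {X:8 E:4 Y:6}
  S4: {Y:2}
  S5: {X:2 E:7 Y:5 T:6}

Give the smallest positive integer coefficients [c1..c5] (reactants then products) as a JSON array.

X: 6·4 = 24 | 6·0+2·8+5·0+4·2 = 24
E: 6·8 = 48 | 6·2+2·4+5·0+4·7 = 48
Y: 6·7 = 42 | 6·0+2·6+5·2+4·5 = 42
T: 6·8 = 48 | 6·4+2·0+5·0+4·6 = 48
gcd(6,6,2,5,4) = 1

Coefficients: [6, 6, 2, 5, 4]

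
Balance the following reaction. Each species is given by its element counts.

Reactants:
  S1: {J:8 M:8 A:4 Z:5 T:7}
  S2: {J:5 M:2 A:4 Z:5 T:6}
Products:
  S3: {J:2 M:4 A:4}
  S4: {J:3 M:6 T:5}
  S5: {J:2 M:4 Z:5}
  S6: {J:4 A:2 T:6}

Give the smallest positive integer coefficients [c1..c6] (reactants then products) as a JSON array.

J: 5·8+1·5 = 45 | 3·2+1·3+6·2+6·4 = 45
M: 5·8+1·2 = 42 | 3·4+1·6+6·4+6·0 = 42
A: 5·4+1·4 = 24 | 3·4+1·0+6·0+6·2 = 24
Z: 5·5+1·5 = 30 | 3·0+1·0+6·5+6·0 = 30
T: 5·7+1·6 = 41 | 3·0+1·5+6·0+6·6 = 41
gcd(5,1,3,1,6,6) = 1

Coefficients: [5, 1, 3, 1, 6, 6]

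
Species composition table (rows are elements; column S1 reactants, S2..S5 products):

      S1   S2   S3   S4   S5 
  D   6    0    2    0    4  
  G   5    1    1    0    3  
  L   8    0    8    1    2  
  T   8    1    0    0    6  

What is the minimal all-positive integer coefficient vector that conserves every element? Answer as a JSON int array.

Coefficients: [5, 4, 3, 4, 6]

D: 5·6 = 30 | 4·0+3·2+4·0+6·4 = 30
G: 5·5 = 25 | 4·1+3·1+4·0+6·3 = 25
L: 5·8 = 40 | 4·0+3·8+4·1+6·2 = 40
T: 5·8 = 40 | 4·1+3·0+4·0+6·6 = 40
gcd(5,4,3,4,6) = 1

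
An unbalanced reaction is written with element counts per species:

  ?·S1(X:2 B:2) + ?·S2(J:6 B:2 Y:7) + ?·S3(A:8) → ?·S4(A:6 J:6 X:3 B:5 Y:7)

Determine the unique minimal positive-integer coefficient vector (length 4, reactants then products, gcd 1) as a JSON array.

A: 6·0+4·0+3·8 = 24 | 4·6 = 24
J: 6·0+4·6+3·0 = 24 | 4·6 = 24
X: 6·2+4·0+3·0 = 12 | 4·3 = 12
B: 6·2+4·2+3·0 = 20 | 4·5 = 20
Y: 6·0+4·7+3·0 = 28 | 4·7 = 28
gcd(6,4,3,4) = 1

Coefficients: [6, 4, 3, 4]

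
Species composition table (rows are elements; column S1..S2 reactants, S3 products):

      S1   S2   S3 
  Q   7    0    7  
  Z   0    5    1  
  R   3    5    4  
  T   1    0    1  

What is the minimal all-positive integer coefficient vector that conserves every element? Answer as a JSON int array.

Q: 5·7+1·0 = 35 | 5·7 = 35
Z: 5·0+1·5 = 5 | 5·1 = 5
R: 5·3+1·5 = 20 | 5·4 = 20
T: 5·1+1·0 = 5 | 5·1 = 5
gcd(5,1,5) = 1

Coefficients: [5, 1, 5]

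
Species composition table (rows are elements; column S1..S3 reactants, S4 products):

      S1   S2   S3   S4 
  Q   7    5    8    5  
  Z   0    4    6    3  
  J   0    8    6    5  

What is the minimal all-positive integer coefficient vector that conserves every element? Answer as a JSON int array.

Coefficients: [1, 3, 1, 6]

Q: 1·7+3·5+1·8 = 30 | 6·5 = 30
Z: 1·0+3·4+1·6 = 18 | 6·3 = 18
J: 1·0+3·8+1·6 = 30 | 6·5 = 30
gcd(1,3,1,6) = 1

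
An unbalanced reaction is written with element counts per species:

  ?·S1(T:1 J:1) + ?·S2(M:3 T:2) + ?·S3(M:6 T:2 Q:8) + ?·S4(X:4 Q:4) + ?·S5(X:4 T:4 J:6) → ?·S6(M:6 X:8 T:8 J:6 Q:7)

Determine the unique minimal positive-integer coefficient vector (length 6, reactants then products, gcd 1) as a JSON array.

Coefficients: [6, 6, 1, 5, 3, 4]

M: 6·0+6·3+1·6+5·0+3·0 = 24 | 4·6 = 24
X: 6·0+6·0+1·0+5·4+3·4 = 32 | 4·8 = 32
T: 6·1+6·2+1·2+5·0+3·4 = 32 | 4·8 = 32
J: 6·1+6·0+1·0+5·0+3·6 = 24 | 4·6 = 24
Q: 6·0+6·0+1·8+5·4+3·0 = 28 | 4·7 = 28
gcd(6,6,1,5,3,4) = 1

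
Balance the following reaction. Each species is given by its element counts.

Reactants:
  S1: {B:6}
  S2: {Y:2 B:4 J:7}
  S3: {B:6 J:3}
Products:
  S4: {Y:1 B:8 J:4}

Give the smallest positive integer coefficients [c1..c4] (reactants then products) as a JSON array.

Coefficients: [5, 3, 1, 6]

Y: 5·0+3·2+1·0 = 6 | 6·1 = 6
B: 5·6+3·4+1·6 = 48 | 6·8 = 48
J: 5·0+3·7+1·3 = 24 | 6·4 = 24
gcd(5,3,1,6) = 1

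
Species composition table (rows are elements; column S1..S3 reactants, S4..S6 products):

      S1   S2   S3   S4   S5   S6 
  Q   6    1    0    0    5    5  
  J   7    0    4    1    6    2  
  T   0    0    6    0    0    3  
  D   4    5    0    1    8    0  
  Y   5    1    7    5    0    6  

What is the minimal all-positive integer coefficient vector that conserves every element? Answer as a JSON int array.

Q: 5·6+5·1+1·0 = 35 | 5·0+5·5+2·5 = 35
J: 5·7+5·0+1·4 = 39 | 5·1+5·6+2·2 = 39
T: 5·0+5·0+1·6 = 6 | 5·0+5·0+2·3 = 6
D: 5·4+5·5+1·0 = 45 | 5·1+5·8+2·0 = 45
Y: 5·5+5·1+1·7 = 37 | 5·5+5·0+2·6 = 37
gcd(5,5,1,5,5,2) = 1

Coefficients: [5, 5, 1, 5, 5, 2]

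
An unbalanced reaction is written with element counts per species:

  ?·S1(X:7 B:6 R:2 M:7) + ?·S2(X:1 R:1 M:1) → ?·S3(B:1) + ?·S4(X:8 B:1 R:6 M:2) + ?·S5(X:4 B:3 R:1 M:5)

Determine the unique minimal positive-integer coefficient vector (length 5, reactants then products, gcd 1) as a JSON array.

Coefficients: [4, 4, 5, 1, 6]

X: 4·7+4·1 = 32 | 5·0+1·8+6·4 = 32
B: 4·6+4·0 = 24 | 5·1+1·1+6·3 = 24
R: 4·2+4·1 = 12 | 5·0+1·6+6·1 = 12
M: 4·7+4·1 = 32 | 5·0+1·2+6·5 = 32
gcd(4,4,5,1,6) = 1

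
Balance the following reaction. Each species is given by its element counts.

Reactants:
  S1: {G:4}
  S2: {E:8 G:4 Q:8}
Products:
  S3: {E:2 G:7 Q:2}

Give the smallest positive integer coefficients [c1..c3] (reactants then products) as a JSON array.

E: 6·0+1·8 = 8 | 4·2 = 8
G: 6·4+1·4 = 28 | 4·7 = 28
Q: 6·0+1·8 = 8 | 4·2 = 8
gcd(6,1,4) = 1

Coefficients: [6, 1, 4]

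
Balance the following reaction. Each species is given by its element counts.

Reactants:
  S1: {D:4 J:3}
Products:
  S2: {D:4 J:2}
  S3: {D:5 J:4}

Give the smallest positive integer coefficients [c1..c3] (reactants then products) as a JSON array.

Coefficients: [6, 1, 4]

D: 6·4 = 24 | 1·4+4·5 = 24
J: 6·3 = 18 | 1·2+4·4 = 18
gcd(6,1,4) = 1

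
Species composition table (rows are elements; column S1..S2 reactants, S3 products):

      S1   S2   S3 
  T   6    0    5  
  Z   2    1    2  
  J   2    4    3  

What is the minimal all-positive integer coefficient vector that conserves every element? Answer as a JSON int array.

T: 5·6+2·0 = 30 | 6·5 = 30
Z: 5·2+2·1 = 12 | 6·2 = 12
J: 5·2+2·4 = 18 | 6·3 = 18
gcd(5,2,6) = 1

Coefficients: [5, 2, 6]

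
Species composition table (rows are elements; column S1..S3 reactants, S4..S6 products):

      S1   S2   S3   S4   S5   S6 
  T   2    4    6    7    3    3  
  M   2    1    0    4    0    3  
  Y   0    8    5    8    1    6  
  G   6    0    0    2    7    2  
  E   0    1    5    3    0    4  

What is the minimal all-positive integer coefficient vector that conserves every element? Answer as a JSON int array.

T: 6·2+3·4+2·6 = 36 | 3·7+4·3+1·3 = 36
M: 6·2+3·1+2·0 = 15 | 3·4+4·0+1·3 = 15
Y: 6·0+3·8+2·5 = 34 | 3·8+4·1+1·6 = 34
G: 6·6+3·0+2·0 = 36 | 3·2+4·7+1·2 = 36
E: 6·0+3·1+2·5 = 13 | 3·3+4·0+1·4 = 13
gcd(6,3,2,3,4,1) = 1

Coefficients: [6, 3, 2, 3, 4, 1]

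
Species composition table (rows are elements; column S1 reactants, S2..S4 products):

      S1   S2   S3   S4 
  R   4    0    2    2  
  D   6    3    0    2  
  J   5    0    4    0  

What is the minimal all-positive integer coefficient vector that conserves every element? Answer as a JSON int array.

R: 4·4 = 16 | 6·0+5·2+3·2 = 16
D: 4·6 = 24 | 6·3+5·0+3·2 = 24
J: 4·5 = 20 | 6·0+5·4+3·0 = 20
gcd(4,6,5,3) = 1

Coefficients: [4, 6, 5, 3]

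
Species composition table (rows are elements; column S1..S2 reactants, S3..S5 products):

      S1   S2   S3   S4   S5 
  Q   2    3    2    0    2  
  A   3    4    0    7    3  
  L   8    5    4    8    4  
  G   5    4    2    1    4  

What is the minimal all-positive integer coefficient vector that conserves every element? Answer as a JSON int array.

Q: 3·2+4·3 = 18 | 3·2+1·0+6·2 = 18
A: 3·3+4·4 = 25 | 3·0+1·7+6·3 = 25
L: 3·8+4·5 = 44 | 3·4+1·8+6·4 = 44
G: 3·5+4·4 = 31 | 3·2+1·1+6·4 = 31
gcd(3,4,3,1,6) = 1

Coefficients: [3, 4, 3, 1, 6]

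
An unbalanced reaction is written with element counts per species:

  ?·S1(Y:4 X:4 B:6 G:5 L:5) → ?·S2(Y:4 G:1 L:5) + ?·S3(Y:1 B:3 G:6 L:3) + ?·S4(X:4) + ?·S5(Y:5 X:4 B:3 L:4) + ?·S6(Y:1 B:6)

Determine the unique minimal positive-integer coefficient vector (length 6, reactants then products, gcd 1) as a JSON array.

Y: 5·4 = 20 | 1·4+4·1+3·0+2·5+2·1 = 20
X: 5·4 = 20 | 1·0+4·0+3·4+2·4+2·0 = 20
B: 5·6 = 30 | 1·0+4·3+3·0+2·3+2·6 = 30
G: 5·5 = 25 | 1·1+4·6+3·0+2·0+2·0 = 25
L: 5·5 = 25 | 1·5+4·3+3·0+2·4+2·0 = 25
gcd(5,1,4,3,2,2) = 1

Coefficients: [5, 1, 4, 3, 2, 2]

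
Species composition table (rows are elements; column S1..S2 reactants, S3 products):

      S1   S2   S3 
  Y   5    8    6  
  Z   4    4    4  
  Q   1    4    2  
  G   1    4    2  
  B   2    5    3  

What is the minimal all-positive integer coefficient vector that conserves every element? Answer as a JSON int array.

Coefficients: [2, 1, 3]

Y: 2·5+1·8 = 18 | 3·6 = 18
Z: 2·4+1·4 = 12 | 3·4 = 12
Q: 2·1+1·4 = 6 | 3·2 = 6
G: 2·1+1·4 = 6 | 3·2 = 6
B: 2·2+1·5 = 9 | 3·3 = 9
gcd(2,1,3) = 1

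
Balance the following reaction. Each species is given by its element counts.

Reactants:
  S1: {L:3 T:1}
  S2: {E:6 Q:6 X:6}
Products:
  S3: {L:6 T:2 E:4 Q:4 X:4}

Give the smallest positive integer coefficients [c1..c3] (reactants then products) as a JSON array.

L: 6·3+2·0 = 18 | 3·6 = 18
T: 6·1+2·0 = 6 | 3·2 = 6
E: 6·0+2·6 = 12 | 3·4 = 12
Q: 6·0+2·6 = 12 | 3·4 = 12
X: 6·0+2·6 = 12 | 3·4 = 12
gcd(6,2,3) = 1

Coefficients: [6, 2, 3]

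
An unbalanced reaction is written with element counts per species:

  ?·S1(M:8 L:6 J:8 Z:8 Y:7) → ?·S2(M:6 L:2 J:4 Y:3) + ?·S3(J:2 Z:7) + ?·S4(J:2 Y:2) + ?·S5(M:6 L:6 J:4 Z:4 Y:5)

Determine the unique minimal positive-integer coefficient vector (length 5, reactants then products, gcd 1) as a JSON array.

M: 6·8 = 48 | 3·6+4·0+4·0+5·6 = 48
L: 6·6 = 36 | 3·2+4·0+4·0+5·6 = 36
J: 6·8 = 48 | 3·4+4·2+4·2+5·4 = 48
Z: 6·8 = 48 | 3·0+4·7+4·0+5·4 = 48
Y: 6·7 = 42 | 3·3+4·0+4·2+5·5 = 42
gcd(6,3,4,4,5) = 1

Coefficients: [6, 3, 4, 4, 5]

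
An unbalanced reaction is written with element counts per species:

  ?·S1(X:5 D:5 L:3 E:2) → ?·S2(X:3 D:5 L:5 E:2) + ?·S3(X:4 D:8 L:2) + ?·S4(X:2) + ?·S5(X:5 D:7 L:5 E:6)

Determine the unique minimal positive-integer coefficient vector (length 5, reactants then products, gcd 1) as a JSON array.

Coefficients: [4, 1, 1, 4, 1]

X: 4·5 = 20 | 1·3+1·4+4·2+1·5 = 20
D: 4·5 = 20 | 1·5+1·8+4·0+1·7 = 20
L: 4·3 = 12 | 1·5+1·2+4·0+1·5 = 12
E: 4·2 = 8 | 1·2+1·0+4·0+1·6 = 8
gcd(4,1,1,4,1) = 1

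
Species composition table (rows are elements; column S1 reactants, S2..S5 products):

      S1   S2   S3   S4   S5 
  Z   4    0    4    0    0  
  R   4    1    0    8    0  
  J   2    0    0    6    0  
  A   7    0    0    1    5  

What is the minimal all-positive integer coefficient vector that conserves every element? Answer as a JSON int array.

Coefficients: [3, 4, 3, 1, 4]

Z: 3·4 = 12 | 4·0+3·4+1·0+4·0 = 12
R: 3·4 = 12 | 4·1+3·0+1·8+4·0 = 12
J: 3·2 = 6 | 4·0+3·0+1·6+4·0 = 6
A: 3·7 = 21 | 4·0+3·0+1·1+4·5 = 21
gcd(3,4,3,1,4) = 1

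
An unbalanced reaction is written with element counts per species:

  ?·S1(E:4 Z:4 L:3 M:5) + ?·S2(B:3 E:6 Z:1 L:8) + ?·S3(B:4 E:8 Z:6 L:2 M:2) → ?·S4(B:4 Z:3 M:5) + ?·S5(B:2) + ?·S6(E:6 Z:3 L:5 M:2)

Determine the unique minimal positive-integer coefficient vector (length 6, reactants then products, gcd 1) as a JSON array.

B: 4·0+2·3+1·4 = 10 | 2·4+1·2+6·0 = 10
E: 4·4+2·6+1·8 = 36 | 2·0+1·0+6·6 = 36
Z: 4·4+2·1+1·6 = 24 | 2·3+1·0+6·3 = 24
L: 4·3+2·8+1·2 = 30 | 2·0+1·0+6·5 = 30
M: 4·5+2·0+1·2 = 22 | 2·5+1·0+6·2 = 22
gcd(4,2,1,2,1,6) = 1

Coefficients: [4, 2, 1, 2, 1, 6]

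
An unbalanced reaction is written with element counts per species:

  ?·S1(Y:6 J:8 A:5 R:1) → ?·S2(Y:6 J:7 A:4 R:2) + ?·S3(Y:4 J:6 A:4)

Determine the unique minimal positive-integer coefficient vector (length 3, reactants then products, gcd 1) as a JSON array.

Coefficients: [4, 2, 3]

Y: 4·6 = 24 | 2·6+3·4 = 24
J: 4·8 = 32 | 2·7+3·6 = 32
A: 4·5 = 20 | 2·4+3·4 = 20
R: 4·1 = 4 | 2·2+3·0 = 4
gcd(4,2,3) = 1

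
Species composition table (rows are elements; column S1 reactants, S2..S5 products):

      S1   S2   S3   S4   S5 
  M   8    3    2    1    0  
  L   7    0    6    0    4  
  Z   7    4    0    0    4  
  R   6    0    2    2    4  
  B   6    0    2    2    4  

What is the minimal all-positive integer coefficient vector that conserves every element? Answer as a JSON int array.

M: 4·8 = 32 | 6·3+4·2+6·1+1·0 = 32
L: 4·7 = 28 | 6·0+4·6+6·0+1·4 = 28
Z: 4·7 = 28 | 6·4+4·0+6·0+1·4 = 28
R: 4·6 = 24 | 6·0+4·2+6·2+1·4 = 24
B: 4·6 = 24 | 6·0+4·2+6·2+1·4 = 24
gcd(4,6,4,6,1) = 1

Coefficients: [4, 6, 4, 6, 1]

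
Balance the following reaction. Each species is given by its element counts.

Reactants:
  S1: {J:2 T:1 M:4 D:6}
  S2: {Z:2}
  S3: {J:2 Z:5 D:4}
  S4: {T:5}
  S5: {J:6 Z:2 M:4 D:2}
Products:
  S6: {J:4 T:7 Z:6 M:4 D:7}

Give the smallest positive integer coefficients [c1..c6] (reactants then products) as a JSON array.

Coefficients: [3, 6, 2, 5, 1, 4]

J: 3·2+6·0+2·2+5·0+1·6 = 16 | 4·4 = 16
T: 3·1+6·0+2·0+5·5+1·0 = 28 | 4·7 = 28
Z: 3·0+6·2+2·5+5·0+1·2 = 24 | 4·6 = 24
M: 3·4+6·0+2·0+5·0+1·4 = 16 | 4·4 = 16
D: 3·6+6·0+2·4+5·0+1·2 = 28 | 4·7 = 28
gcd(3,6,2,5,1,4) = 1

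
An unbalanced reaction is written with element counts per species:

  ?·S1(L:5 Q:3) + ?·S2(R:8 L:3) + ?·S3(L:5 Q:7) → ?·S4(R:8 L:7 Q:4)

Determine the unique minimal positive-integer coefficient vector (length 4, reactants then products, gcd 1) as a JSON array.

R: 2·0+5·8+2·0 = 40 | 5·8 = 40
L: 2·5+5·3+2·5 = 35 | 5·7 = 35
Q: 2·3+5·0+2·7 = 20 | 5·4 = 20
gcd(2,5,2,5) = 1

Coefficients: [2, 5, 2, 5]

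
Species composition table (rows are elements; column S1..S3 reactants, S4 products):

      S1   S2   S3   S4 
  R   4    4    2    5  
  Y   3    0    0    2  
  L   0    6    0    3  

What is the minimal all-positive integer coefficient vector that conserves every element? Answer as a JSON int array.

Coefficients: [4, 3, 1, 6]

R: 4·4+3·4+1·2 = 30 | 6·5 = 30
Y: 4·3+3·0+1·0 = 12 | 6·2 = 12
L: 4·0+3·6+1·0 = 18 | 6·3 = 18
gcd(4,3,1,6) = 1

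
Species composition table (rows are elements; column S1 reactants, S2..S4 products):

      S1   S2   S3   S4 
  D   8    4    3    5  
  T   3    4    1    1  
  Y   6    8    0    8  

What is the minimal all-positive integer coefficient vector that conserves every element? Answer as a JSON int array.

D: 4·8 = 32 | 1·4+6·3+2·5 = 32
T: 4·3 = 12 | 1·4+6·1+2·1 = 12
Y: 4·6 = 24 | 1·8+6·0+2·8 = 24
gcd(4,1,6,2) = 1

Coefficients: [4, 1, 6, 2]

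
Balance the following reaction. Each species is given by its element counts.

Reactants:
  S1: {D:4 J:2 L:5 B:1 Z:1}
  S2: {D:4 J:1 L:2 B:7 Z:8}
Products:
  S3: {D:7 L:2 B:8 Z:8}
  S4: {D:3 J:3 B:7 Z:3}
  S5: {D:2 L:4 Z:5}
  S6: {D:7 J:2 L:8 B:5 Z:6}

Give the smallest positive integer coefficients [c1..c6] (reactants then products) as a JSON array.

D: 4·4+5·4 = 36 | 1·7+3·3+3·2+2·7 = 36
J: 4·2+5·1 = 13 | 1·0+3·3+3·0+2·2 = 13
L: 4·5+5·2 = 30 | 1·2+3·0+3·4+2·8 = 30
B: 4·1+5·7 = 39 | 1·8+3·7+3·0+2·5 = 39
Z: 4·1+5·8 = 44 | 1·8+3·3+3·5+2·6 = 44
gcd(4,5,1,3,3,2) = 1

Coefficients: [4, 5, 1, 3, 3, 2]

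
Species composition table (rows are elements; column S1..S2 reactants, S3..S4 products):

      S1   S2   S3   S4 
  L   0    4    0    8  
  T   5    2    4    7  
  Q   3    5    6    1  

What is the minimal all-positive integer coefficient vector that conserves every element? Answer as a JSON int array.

L: 3·0+2·4 = 8 | 3·0+1·8 = 8
T: 3·5+2·2 = 19 | 3·4+1·7 = 19
Q: 3·3+2·5 = 19 | 3·6+1·1 = 19
gcd(3,2,3,1) = 1

Coefficients: [3, 2, 3, 1]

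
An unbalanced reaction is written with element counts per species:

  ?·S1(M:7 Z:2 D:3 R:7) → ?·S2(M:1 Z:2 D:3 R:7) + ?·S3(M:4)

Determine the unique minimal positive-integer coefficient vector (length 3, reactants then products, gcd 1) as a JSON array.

M: 2·7 = 14 | 2·1+3·4 = 14
Z: 2·2 = 4 | 2·2+3·0 = 4
D: 2·3 = 6 | 2·3+3·0 = 6
R: 2·7 = 14 | 2·7+3·0 = 14
gcd(2,2,3) = 1

Coefficients: [2, 2, 3]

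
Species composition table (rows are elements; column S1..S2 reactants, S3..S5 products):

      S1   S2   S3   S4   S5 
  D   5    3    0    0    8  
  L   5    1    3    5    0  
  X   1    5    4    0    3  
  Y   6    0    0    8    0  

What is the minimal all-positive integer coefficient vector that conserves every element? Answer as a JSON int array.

Coefficients: [4, 4, 3, 3, 4]

D: 4·5+4·3 = 32 | 3·0+3·0+4·8 = 32
L: 4·5+4·1 = 24 | 3·3+3·5+4·0 = 24
X: 4·1+4·5 = 24 | 3·4+3·0+4·3 = 24
Y: 4·6+4·0 = 24 | 3·0+3·8+4·0 = 24
gcd(4,4,3,3,4) = 1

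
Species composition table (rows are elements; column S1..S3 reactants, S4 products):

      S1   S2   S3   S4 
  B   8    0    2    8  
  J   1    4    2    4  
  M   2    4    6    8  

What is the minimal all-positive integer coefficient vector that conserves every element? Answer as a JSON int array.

Coefficients: [4, 2, 4, 5]

B: 4·8+2·0+4·2 = 40 | 5·8 = 40
J: 4·1+2·4+4·2 = 20 | 5·4 = 20
M: 4·2+2·4+4·6 = 40 | 5·8 = 40
gcd(4,2,4,5) = 1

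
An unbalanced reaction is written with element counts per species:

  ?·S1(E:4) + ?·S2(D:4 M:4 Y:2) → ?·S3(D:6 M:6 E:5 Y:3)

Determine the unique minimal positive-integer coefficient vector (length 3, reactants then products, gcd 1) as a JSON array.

Coefficients: [5, 6, 4]

D: 5·0+6·4 = 24 | 4·6 = 24
M: 5·0+6·4 = 24 | 4·6 = 24
E: 5·4+6·0 = 20 | 4·5 = 20
Y: 5·0+6·2 = 12 | 4·3 = 12
gcd(5,6,4) = 1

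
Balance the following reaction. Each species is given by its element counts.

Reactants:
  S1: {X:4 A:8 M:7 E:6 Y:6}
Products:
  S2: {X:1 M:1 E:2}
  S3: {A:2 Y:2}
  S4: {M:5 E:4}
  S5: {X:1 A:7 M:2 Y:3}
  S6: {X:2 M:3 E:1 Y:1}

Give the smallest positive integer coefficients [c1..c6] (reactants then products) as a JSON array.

X: 3·4 = 12 | 6·1+5·0+1·0+2·1+2·2 = 12
A: 3·8 = 24 | 6·0+5·2+1·0+2·7+2·0 = 24
M: 3·7 = 21 | 6·1+5·0+1·5+2·2+2·3 = 21
E: 3·6 = 18 | 6·2+5·0+1·4+2·0+2·1 = 18
Y: 3·6 = 18 | 6·0+5·2+1·0+2·3+2·1 = 18
gcd(3,6,5,1,2,2) = 1

Coefficients: [3, 6, 5, 1, 2, 2]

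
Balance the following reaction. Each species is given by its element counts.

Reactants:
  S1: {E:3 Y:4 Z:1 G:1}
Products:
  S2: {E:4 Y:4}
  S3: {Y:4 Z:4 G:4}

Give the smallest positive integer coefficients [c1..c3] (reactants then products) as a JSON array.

E: 4·3 = 12 | 3·4+1·0 = 12
Y: 4·4 = 16 | 3·4+1·4 = 16
Z: 4·1 = 4 | 3·0+1·4 = 4
G: 4·1 = 4 | 3·0+1·4 = 4
gcd(4,3,1) = 1

Coefficients: [4, 3, 1]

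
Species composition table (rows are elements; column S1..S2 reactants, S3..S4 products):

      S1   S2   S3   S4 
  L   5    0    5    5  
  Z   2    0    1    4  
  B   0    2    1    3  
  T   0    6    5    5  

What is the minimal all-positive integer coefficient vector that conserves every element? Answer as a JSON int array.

L: 6·5+5·0 = 30 | 4·5+2·5 = 30
Z: 6·2+5·0 = 12 | 4·1+2·4 = 12
B: 6·0+5·2 = 10 | 4·1+2·3 = 10
T: 6·0+5·6 = 30 | 4·5+2·5 = 30
gcd(6,5,4,2) = 1

Coefficients: [6, 5, 4, 2]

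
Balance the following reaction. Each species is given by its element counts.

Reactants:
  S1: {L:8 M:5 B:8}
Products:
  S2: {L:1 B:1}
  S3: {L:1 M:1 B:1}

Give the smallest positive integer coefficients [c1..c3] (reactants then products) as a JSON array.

L: 1·8 = 8 | 3·1+5·1 = 8
M: 1·5 = 5 | 3·0+5·1 = 5
B: 1·8 = 8 | 3·1+5·1 = 8
gcd(1,3,5) = 1

Coefficients: [1, 3, 5]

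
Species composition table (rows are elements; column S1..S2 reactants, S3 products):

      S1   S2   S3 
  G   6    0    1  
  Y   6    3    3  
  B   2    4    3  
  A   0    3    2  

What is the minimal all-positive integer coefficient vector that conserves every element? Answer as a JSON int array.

G: 1·6+4·0 = 6 | 6·1 = 6
Y: 1·6+4·3 = 18 | 6·3 = 18
B: 1·2+4·4 = 18 | 6·3 = 18
A: 1·0+4·3 = 12 | 6·2 = 12
gcd(1,4,6) = 1

Coefficients: [1, 4, 6]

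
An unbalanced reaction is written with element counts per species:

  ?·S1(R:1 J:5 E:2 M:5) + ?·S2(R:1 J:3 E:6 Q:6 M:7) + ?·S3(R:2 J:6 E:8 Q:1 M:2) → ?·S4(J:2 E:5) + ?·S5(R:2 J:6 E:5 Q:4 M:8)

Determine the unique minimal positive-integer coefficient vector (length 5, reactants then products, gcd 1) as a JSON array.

Coefficients: [3, 3, 2, 3, 5]

R: 3·1+3·1+2·2 = 10 | 3·0+5·2 = 10
J: 3·5+3·3+2·6 = 36 | 3·2+5·6 = 36
E: 3·2+3·6+2·8 = 40 | 3·5+5·5 = 40
Q: 3·0+3·6+2·1 = 20 | 3·0+5·4 = 20
M: 3·5+3·7+2·2 = 40 | 3·0+5·8 = 40
gcd(3,3,2,3,5) = 1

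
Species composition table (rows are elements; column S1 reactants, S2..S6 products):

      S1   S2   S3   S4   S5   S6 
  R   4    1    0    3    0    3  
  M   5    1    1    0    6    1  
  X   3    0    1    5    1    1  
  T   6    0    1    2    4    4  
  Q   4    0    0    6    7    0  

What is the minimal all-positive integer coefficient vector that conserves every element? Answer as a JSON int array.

Coefficients: [5, 5, 4, 1, 2, 4]

R: 5·4 = 20 | 5·1+4·0+1·3+2·0+4·3 = 20
M: 5·5 = 25 | 5·1+4·1+1·0+2·6+4·1 = 25
X: 5·3 = 15 | 5·0+4·1+1·5+2·1+4·1 = 15
T: 5·6 = 30 | 5·0+4·1+1·2+2·4+4·4 = 30
Q: 5·4 = 20 | 5·0+4·0+1·6+2·7+4·0 = 20
gcd(5,5,4,1,2,4) = 1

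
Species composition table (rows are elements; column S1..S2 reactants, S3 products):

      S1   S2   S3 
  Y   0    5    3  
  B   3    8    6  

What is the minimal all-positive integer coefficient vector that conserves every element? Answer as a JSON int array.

Coefficients: [2, 3, 5]

Y: 2·0+3·5 = 15 | 5·3 = 15
B: 2·3+3·8 = 30 | 5·6 = 30
gcd(2,3,5) = 1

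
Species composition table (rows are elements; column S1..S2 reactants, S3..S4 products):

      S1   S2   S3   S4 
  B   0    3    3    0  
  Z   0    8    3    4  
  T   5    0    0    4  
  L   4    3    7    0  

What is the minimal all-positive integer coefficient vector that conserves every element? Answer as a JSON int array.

B: 4·0+4·3 = 12 | 4·3+5·0 = 12
Z: 4·0+4·8 = 32 | 4·3+5·4 = 32
T: 4·5+4·0 = 20 | 4·0+5·4 = 20
L: 4·4+4·3 = 28 | 4·7+5·0 = 28
gcd(4,4,4,5) = 1

Coefficients: [4, 4, 4, 5]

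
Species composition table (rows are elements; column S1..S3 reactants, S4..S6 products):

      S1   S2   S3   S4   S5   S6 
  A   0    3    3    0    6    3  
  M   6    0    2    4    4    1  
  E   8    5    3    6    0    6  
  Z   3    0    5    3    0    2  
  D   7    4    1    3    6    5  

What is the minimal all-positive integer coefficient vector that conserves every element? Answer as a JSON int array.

Coefficients: [4, 5, 3, 5, 1, 6]

A: 4·0+5·3+3·3 = 24 | 5·0+1·6+6·3 = 24
M: 4·6+5·0+3·2 = 30 | 5·4+1·4+6·1 = 30
E: 4·8+5·5+3·3 = 66 | 5·6+1·0+6·6 = 66
Z: 4·3+5·0+3·5 = 27 | 5·3+1·0+6·2 = 27
D: 4·7+5·4+3·1 = 51 | 5·3+1·6+6·5 = 51
gcd(4,5,3,5,1,6) = 1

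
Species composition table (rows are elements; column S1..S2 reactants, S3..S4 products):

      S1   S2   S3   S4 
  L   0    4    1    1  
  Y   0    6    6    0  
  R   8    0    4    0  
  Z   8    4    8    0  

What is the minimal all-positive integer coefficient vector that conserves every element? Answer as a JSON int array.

Coefficients: [1, 2, 2, 6]

L: 1·0+2·4 = 8 | 2·1+6·1 = 8
Y: 1·0+2·6 = 12 | 2·6+6·0 = 12
R: 1·8+2·0 = 8 | 2·4+6·0 = 8
Z: 1·8+2·4 = 16 | 2·8+6·0 = 16
gcd(1,2,2,6) = 1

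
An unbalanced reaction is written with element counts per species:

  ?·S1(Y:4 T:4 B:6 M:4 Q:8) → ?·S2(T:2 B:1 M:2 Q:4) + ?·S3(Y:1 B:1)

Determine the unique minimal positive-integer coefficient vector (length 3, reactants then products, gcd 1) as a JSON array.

Y: 1·4 = 4 | 2·0+4·1 = 4
T: 1·4 = 4 | 2·2+4·0 = 4
B: 1·6 = 6 | 2·1+4·1 = 6
M: 1·4 = 4 | 2·2+4·0 = 4
Q: 1·8 = 8 | 2·4+4·0 = 8
gcd(1,2,4) = 1

Coefficients: [1, 2, 4]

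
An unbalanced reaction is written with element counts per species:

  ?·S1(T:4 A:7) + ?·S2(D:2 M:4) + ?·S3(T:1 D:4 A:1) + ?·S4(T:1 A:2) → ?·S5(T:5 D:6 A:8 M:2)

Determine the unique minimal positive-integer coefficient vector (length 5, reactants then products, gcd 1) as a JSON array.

Coefficients: [3, 2, 5, 3, 4]

T: 3·4+2·0+5·1+3·1 = 20 | 4·5 = 20
D: 3·0+2·2+5·4+3·0 = 24 | 4·6 = 24
A: 3·7+2·0+5·1+3·2 = 32 | 4·8 = 32
M: 3·0+2·4+5·0+3·0 = 8 | 4·2 = 8
gcd(3,2,5,3,4) = 1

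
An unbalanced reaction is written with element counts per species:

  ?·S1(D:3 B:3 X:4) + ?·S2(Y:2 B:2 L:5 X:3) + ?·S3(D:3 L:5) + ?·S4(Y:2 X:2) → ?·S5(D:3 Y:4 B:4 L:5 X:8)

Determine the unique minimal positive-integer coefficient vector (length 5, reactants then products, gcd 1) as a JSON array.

D: 4·3+4·0+1·3+6·0 = 15 | 5·3 = 15
Y: 4·0+4·2+1·0+6·2 = 20 | 5·4 = 20
B: 4·3+4·2+1·0+6·0 = 20 | 5·4 = 20
L: 4·0+4·5+1·5+6·0 = 25 | 5·5 = 25
X: 4·4+4·3+1·0+6·2 = 40 | 5·8 = 40
gcd(4,4,1,6,5) = 1

Coefficients: [4, 4, 1, 6, 5]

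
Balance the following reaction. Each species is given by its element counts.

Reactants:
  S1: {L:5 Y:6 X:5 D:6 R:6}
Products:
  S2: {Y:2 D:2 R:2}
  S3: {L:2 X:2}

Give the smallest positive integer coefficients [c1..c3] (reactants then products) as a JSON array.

Coefficients: [2, 6, 5]

L: 2·5 = 10 | 6·0+5·2 = 10
Y: 2·6 = 12 | 6·2+5·0 = 12
X: 2·5 = 10 | 6·0+5·2 = 10
D: 2·6 = 12 | 6·2+5·0 = 12
R: 2·6 = 12 | 6·2+5·0 = 12
gcd(2,6,5) = 1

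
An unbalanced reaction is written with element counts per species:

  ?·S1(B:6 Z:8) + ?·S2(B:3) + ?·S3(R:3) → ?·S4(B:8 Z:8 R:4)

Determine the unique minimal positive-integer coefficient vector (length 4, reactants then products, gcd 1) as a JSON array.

B: 3·6+2·3+4·0 = 24 | 3·8 = 24
Z: 3·8+2·0+4·0 = 24 | 3·8 = 24
R: 3·0+2·0+4·3 = 12 | 3·4 = 12
gcd(3,2,4,3) = 1

Coefficients: [3, 2, 4, 3]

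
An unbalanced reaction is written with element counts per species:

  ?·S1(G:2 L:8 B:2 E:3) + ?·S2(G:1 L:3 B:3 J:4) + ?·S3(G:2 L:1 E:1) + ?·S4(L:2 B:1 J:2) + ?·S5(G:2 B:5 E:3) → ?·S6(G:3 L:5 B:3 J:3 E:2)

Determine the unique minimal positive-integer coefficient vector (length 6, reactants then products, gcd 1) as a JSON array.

Coefficients: [1, 2, 6, 5, 1, 6]

G: 1·2+2·1+6·2+5·0+1·2 = 18 | 6·3 = 18
L: 1·8+2·3+6·1+5·2+1·0 = 30 | 6·5 = 30
B: 1·2+2·3+6·0+5·1+1·5 = 18 | 6·3 = 18
J: 1·0+2·4+6·0+5·2+1·0 = 18 | 6·3 = 18
E: 1·3+2·0+6·1+5·0+1·3 = 12 | 6·2 = 12
gcd(1,2,6,5,1,6) = 1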